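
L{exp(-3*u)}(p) 1/(p + 3)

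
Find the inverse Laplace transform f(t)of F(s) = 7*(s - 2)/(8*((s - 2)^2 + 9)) 7*exp(2*t)*cos(3*t)/8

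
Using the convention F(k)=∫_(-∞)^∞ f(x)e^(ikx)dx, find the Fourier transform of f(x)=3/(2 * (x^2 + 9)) pi * exp(-3 * Abs(k))/2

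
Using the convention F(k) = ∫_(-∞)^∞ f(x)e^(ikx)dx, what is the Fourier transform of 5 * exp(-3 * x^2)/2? 5 * sqrt(3) * sqrt(pi) * exp(-k^2/12)/6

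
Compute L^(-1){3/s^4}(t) t^3/2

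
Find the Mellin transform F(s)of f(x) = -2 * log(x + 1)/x 2 * pi * csc(pi * s)/(s - 1)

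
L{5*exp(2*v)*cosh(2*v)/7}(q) 5*(q - 2)/(7*q*(q - 4))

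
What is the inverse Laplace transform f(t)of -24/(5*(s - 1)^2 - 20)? -12*exp(t)*sinh(2*t)/5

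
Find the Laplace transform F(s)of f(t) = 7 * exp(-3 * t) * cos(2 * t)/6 7 * (s + 3)/(6 * ((s + 3)^2 + 4))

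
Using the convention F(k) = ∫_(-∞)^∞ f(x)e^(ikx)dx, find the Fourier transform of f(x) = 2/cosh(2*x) pi/cosh(pi*k/4)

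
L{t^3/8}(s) 3/(4*s^4)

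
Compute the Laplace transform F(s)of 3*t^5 360/s^6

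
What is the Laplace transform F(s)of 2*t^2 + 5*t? 5/s^2 + 4/s^3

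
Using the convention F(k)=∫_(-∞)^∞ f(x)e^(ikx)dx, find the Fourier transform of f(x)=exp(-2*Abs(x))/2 2/(k^2 + 4)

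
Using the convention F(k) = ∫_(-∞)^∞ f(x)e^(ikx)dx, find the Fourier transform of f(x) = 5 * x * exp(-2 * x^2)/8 5 * sqrt(2) * I * sqrt(pi) * k * exp(-k^2/8)/64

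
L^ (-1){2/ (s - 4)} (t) 2 * exp (4 * t)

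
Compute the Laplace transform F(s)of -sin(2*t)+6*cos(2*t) 6*s/(s^2+4) - 2/(s^2+4)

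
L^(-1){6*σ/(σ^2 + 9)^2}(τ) τ*sin(3*τ)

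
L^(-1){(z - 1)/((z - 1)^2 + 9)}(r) exp(r) * cos(3 * r)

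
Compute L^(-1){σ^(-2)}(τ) τ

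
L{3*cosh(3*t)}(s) 3*s/(s^2 - 9)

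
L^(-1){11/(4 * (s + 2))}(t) 11 * exp(-2 * t)/4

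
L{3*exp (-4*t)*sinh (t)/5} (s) 3/ (5*( (s + 4)^2-1))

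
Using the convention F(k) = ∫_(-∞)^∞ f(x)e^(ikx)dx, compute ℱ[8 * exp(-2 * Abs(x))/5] 32/(5 * (k^2 + 4))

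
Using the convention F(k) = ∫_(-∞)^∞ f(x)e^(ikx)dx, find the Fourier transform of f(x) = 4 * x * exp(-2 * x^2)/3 sqrt(2) * I * sqrt(pi) * k * exp(-k^2/8)/6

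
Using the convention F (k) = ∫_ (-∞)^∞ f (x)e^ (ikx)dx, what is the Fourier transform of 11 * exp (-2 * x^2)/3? 11 * sqrt (2) * sqrt (pi) * exp (-k^2/8)/6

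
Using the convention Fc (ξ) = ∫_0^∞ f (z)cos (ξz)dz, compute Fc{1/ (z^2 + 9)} pi*exp (-3*ξ)/6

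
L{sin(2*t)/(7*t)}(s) atan(2/s)/7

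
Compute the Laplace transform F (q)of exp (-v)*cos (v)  (q + 1)/ ( (q + 1)^2 + 1)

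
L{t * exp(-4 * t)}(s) (s + 4)^(-2)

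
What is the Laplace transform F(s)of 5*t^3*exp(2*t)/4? 15/(2*(s - 2)^4)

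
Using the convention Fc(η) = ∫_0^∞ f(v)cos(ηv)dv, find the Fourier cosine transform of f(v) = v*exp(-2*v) (4 - η^2)/(η^2 + 4)^2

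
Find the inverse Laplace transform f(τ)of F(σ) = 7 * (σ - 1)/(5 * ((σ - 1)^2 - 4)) 7 * exp(τ) * cosh(2 * τ)/5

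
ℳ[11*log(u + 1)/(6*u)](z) -11*pi*csc(pi*z)/(6*z - 6)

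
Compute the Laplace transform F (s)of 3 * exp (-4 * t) 3/ (s + 4)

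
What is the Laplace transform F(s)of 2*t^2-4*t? 4/s^3-4/s^2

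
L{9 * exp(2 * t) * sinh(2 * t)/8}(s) 9/(4 * s * (s - 4))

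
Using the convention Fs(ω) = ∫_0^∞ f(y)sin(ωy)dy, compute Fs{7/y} 7 * pi/2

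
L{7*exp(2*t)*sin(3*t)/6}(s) 7/(2*((s - 2)^2 + 9))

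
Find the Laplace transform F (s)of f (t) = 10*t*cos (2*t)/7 10*(s^2 - 4)/ (7*(s^2+4)^2)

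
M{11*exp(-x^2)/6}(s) 11*gamma(s/2)/12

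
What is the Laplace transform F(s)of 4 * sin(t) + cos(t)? 4/(s^2 + 1) + s/(s^2 + 1)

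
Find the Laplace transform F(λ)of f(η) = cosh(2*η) λ/(λ^2 - 4)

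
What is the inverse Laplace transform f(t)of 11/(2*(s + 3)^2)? 11*t*exp(-3*t)/2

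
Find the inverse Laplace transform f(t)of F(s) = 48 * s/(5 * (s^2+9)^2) 8 * t * sin(3 * t)/5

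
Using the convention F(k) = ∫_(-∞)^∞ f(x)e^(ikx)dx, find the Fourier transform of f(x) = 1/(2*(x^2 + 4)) pi*exp(-2*Abs(k))/4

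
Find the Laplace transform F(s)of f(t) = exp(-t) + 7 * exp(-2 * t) 7/(s + 2) + 1/(s + 1)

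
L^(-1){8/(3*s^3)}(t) 4*t^2/3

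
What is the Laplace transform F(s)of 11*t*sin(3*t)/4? 33*s/(2*(s^2 + 9)^2)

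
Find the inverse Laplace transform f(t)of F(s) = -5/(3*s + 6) -5*exp(-2*t)/3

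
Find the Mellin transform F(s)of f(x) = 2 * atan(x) -pi * sec(pi * s/2)/s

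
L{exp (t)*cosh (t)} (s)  (s - 1)/ (s*(s - 2))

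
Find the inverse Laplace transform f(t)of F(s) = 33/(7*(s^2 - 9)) 11*sinh(3*t)/7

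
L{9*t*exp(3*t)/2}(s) 9/(2*(s - 3)^2)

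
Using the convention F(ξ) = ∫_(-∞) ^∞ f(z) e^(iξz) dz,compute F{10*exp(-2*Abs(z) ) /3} 40/(3*(ξ^2 + 4) ) 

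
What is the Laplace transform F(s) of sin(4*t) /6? 2/(3*(s^2 + 16) ) 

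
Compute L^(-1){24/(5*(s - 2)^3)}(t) 12*t^2*exp(2*t)/5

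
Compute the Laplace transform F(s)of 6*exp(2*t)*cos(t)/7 6*(s - 2)/(7*((s - 2)^2 + 1))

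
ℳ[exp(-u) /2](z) gamma(z) /2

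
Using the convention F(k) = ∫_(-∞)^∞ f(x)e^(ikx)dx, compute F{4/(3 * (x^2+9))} 4 * pi * exp(-3 * Abs(k))/9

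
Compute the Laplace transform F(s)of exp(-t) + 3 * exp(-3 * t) 1/(s + 1) + 3/(s + 3)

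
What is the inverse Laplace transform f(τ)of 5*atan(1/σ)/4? 5*sin(τ)/(4*τ)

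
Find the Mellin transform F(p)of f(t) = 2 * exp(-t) 2 * gamma(p)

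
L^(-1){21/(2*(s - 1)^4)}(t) 7*t^3*exp(t)/4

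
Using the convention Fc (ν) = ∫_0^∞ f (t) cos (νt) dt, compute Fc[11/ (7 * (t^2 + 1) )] 11 * pi * exp (-ν) /14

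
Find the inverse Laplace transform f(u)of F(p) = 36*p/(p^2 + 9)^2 6*u*sin(3*u)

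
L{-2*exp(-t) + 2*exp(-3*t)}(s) 2/(s + 3) - 2/(s + 1)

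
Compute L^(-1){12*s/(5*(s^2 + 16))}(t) 12*cos(4*t)/5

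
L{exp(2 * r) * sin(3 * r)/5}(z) 3/(5 * ((z - 2)^2+9))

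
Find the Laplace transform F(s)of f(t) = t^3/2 3/s^4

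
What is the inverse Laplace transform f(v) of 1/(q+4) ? exp(-4 * v) 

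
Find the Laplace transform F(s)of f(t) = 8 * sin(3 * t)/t 8 * atan(3/s)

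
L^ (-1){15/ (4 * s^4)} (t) 5 * t^3/8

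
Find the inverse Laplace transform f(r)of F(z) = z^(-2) r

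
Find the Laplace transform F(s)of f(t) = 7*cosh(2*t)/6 7*s/(6*(s^2 - 4))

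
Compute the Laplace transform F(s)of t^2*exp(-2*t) 2/(s + 2)^3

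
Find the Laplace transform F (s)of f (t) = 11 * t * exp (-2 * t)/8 11/ (8 * (s + 2)^2)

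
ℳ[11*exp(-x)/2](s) 11*gamma(s)/2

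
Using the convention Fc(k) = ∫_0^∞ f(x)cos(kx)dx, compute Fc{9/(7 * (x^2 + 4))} 9 * pi * exp(-2 * k)/28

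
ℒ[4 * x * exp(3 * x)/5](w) 4/(5 * (w - 3)^2)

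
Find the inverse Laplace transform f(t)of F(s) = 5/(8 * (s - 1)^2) 5 * t * exp(t)/8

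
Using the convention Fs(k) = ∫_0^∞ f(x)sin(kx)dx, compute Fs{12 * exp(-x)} 12 * k/(k^2 + 1)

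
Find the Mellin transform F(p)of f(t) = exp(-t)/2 gamma(p)/2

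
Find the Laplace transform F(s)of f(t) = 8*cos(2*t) 8*s/(s^2 + 4)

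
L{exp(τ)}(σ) 1/(σ - 1)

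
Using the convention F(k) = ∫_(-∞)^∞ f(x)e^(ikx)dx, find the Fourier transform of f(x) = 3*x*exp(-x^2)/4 3*I*sqrt(pi)*k*exp(-k^2/4)/8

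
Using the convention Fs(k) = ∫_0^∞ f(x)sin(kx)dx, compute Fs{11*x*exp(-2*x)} 44*k/(k^2+4)^2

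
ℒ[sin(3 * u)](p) 3/(p^2 + 9)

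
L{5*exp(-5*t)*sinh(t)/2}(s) 5/(2*((s + 5)^2 - 1))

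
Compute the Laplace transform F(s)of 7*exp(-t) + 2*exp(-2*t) 7/(s + 1) + 2/(s + 2)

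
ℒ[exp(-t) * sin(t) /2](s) 1/(2 * ((s + 1) ^2 + 1) ) 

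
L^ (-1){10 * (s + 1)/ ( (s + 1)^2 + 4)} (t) 10 * exp (-t) * cos (2 * t)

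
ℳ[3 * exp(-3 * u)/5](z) 3^(1 - z) * gamma(z)/5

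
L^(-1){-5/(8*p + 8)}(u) -5*exp(-u)/8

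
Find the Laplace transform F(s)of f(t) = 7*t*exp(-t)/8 7/(8*(s + 1)^2)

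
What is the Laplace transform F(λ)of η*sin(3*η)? 6*λ/(λ^2 + 9)^2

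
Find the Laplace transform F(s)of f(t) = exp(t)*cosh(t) (s - 1)/(s*(s - 2))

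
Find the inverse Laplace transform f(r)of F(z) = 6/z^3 3*r^2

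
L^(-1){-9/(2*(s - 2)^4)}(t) -3*t^3*exp(2*t)/4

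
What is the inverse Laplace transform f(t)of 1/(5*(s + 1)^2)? t*exp(-t)/5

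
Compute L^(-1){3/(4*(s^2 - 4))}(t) 3*sinh(2*t)/8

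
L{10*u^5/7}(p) 1200/(7*p^6)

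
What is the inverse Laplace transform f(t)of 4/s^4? 2 * t^3/3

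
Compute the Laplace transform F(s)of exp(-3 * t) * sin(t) 1/((s + 3)^2 + 1)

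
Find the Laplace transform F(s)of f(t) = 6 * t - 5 6/s^2 - 5/s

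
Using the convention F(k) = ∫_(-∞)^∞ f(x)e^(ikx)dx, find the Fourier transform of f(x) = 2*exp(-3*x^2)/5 2*sqrt(3)*sqrt(pi)*exp(-k^2/12)/15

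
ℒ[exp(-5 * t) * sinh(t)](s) 1/((s + 5) ^2-1) 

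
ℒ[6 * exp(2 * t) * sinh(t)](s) 6/((s - 2)^2 - 1)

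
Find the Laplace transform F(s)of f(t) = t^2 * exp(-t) 2/(s + 1)^3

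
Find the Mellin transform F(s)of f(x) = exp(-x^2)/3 gamma(s/2)/6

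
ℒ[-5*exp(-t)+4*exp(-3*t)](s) 4/(s+3) - 5/(s+1)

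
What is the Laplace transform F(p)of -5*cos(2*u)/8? -5*p/(8*p^2+32)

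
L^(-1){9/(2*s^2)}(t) 9*t/2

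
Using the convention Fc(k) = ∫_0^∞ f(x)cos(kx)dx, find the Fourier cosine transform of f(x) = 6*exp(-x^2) 3*sqrt(pi)*exp(-k^2/4)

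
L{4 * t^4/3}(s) 32/s^5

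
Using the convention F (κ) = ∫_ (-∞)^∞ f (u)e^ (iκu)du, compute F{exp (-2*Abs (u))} 4/ (κ^2 + 4)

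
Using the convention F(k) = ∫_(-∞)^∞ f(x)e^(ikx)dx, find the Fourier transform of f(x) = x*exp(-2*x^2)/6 sqrt(2)*I*sqrt(pi)*k*exp(-k^2/8)/48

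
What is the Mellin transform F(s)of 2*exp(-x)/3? 2*gamma(s)/3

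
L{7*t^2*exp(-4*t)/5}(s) 14/(5*(s + 4)^3)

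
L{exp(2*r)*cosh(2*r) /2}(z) (z - 2) /(2*z*(z - 4) ) 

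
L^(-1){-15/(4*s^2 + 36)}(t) -5*sin(3*t)/4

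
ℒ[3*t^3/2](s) 9/s^4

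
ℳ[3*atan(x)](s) -3*pi*sec(pi*s/2)/(2*s)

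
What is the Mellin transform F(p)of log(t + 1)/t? -pi * csc(pi * p)/(p - 1)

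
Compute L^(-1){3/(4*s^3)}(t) 3*t^2/8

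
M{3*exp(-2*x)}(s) 3*gamma(s)/2^s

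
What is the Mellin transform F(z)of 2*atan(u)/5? -pi*sec(pi*z/2)/(5*z)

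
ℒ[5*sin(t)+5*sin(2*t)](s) 10/(s^2+4)+5/(s^2+1)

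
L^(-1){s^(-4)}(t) t^3/6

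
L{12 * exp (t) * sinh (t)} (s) 12/ (s * (s - 2))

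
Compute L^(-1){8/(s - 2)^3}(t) 4*t^2*exp(2*t)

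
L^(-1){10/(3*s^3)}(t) 5*t^2/3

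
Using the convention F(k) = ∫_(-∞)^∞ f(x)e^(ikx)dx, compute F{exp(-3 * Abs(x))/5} 6/(5 * (k^2 + 9))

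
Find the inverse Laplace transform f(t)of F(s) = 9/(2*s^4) 3*t^3/4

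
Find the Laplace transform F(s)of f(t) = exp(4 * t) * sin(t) 1/((s - 4)^2 + 1)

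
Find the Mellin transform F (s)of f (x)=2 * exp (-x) 2 * gamma (s)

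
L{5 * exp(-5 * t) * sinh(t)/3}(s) 5/(3 * ((s + 5)^2 - 1))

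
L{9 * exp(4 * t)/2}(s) 9/(2 * (s - 4))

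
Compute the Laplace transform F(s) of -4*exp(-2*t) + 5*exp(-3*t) 5/(s + 3) - 4/(s + 2) 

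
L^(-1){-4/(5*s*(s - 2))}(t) -4*exp(t)*sinh(t)/5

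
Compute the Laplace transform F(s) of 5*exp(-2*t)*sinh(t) 5/((s + 2) ^2-1) 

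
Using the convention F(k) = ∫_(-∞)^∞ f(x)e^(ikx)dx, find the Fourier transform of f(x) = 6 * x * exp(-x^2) 3 * I * sqrt(pi) * k * exp(-k^2/4)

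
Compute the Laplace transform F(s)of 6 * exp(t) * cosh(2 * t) 6 * (s - 1)/((s - 1)^2-4)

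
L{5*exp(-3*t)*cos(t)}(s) 5*(s + 3)/((s + 3)^2 + 1)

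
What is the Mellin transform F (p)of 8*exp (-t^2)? 4*gamma (p/2)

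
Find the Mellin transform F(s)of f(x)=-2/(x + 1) -2*pi*csc(pi*s)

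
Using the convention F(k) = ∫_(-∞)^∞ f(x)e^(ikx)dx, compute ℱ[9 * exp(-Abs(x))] 18/(k^2 + 1)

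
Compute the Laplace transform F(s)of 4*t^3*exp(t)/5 24/(5*(s - 1)^4)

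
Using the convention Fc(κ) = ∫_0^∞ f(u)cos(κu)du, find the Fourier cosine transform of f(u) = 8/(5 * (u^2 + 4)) 2 * pi * exp(-2 * κ)/5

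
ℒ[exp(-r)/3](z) 1/(3*(z + 1))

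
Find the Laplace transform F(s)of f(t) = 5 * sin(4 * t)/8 5/(2 * (s^2 + 16))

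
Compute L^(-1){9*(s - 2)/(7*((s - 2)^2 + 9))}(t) 9*exp(2*t)*cos(3*t)/7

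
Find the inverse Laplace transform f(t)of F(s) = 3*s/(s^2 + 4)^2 3*t*sin(2*t)/4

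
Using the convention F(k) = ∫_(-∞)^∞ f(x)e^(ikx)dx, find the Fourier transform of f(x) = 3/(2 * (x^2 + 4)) 3 * pi * exp(-2 * Abs(k))/4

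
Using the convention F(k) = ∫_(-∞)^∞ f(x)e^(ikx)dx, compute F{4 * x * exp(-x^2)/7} 2 * I * sqrt(pi) * k * exp(-k^2/4)/7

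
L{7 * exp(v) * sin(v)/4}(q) 7/(4 * ((q - 1)^2 + 1))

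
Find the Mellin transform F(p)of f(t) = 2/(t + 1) 2*pi*csc(pi*p)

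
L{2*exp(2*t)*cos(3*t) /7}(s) 2*(s - 2) /(7*((s - 2) ^2 + 9) ) 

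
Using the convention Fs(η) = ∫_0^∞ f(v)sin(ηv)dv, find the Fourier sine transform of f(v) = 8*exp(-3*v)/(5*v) 8*atan(η/3)/5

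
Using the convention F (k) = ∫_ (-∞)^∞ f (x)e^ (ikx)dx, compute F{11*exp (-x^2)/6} 11*sqrt (pi)*exp (-k^2/4)/6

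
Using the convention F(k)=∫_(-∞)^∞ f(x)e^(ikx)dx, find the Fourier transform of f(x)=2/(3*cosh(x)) 2*pi/(3*cosh(pi*k/2))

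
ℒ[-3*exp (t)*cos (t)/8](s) 3*(1 - s)/ (8*( (s - 1)^2 + 1))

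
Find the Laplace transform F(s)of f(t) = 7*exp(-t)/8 7/(8*(s + 1))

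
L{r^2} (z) 2/z^3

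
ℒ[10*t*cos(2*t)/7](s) 10*(s^2 - 4)/(7*(s^2 + 4)^2)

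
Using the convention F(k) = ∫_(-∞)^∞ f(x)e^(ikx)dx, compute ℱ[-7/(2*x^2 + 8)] -7*pi*exp(-2*Abs(k))/4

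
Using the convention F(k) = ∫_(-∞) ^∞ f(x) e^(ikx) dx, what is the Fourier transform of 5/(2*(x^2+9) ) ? 5*pi*exp(-3*Abs(k) ) /6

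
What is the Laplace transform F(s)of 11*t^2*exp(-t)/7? 22/(7*(s + 1)^3)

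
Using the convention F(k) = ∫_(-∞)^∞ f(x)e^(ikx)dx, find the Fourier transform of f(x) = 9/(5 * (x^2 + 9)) 3 * pi * exp(-3 * Abs(k))/5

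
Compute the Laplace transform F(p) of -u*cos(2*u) (4 - p^2) /(p^2 + 4) ^2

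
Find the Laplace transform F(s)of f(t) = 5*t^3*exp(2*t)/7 30/(7*(s - 2)^4)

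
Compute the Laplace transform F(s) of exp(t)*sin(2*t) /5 2/(5*((s - 1) ^2 + 4) ) 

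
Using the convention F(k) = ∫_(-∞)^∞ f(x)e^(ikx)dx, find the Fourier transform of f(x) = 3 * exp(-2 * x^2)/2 3 * sqrt(2) * sqrt(pi) * exp(-k^2/8)/4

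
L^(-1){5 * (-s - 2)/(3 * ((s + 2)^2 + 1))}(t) -5 * exp(-2 * t) * cos(t)/3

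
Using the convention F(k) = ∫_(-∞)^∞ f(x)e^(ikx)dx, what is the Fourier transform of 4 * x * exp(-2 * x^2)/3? sqrt(2) * I * sqrt(pi) * k * exp(-k^2/8)/6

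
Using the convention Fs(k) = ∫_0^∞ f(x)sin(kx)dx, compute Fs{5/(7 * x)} 5 * pi/14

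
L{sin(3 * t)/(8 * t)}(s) atan(3/s)/8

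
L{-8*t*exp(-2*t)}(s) -8/(s + 2)^2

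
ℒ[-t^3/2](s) -3/s^4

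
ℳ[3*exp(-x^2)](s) 3*gamma(s/2)/2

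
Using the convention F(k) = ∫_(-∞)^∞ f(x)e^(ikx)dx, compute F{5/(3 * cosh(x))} 5 * pi/(3 * cosh(pi * k/2))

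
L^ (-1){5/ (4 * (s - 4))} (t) 5 * exp (4 * t)/4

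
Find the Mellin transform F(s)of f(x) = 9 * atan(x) -9 * pi * sec(pi * s/2)/(2 * s)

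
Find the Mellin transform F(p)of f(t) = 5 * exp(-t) 5 * gamma(p)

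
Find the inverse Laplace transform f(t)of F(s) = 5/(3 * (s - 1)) 5 * exp(t)/3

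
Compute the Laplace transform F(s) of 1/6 1/(6*s) 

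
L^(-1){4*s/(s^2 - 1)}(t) 4*cosh(t)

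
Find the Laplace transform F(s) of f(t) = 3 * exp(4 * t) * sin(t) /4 3/(4 * ((s - 4) ^2 + 1) ) 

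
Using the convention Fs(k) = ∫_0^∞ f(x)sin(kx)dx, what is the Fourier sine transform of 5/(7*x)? 5*pi/14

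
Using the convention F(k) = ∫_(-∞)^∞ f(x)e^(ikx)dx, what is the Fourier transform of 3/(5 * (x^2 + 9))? pi * exp(-3 * Abs(k))/5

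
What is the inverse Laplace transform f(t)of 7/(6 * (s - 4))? 7 * exp(4 * t)/6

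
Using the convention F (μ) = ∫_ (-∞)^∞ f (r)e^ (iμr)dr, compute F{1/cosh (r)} pi/cosh (pi * μ/2)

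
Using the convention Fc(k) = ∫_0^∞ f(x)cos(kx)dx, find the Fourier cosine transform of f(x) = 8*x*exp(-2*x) 8*(4 - k^2)/(k^2+4)^2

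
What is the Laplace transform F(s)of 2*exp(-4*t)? 2/(s + 4)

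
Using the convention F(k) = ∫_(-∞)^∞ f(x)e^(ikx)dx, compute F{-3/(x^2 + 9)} -pi*exp(-3*Abs(k))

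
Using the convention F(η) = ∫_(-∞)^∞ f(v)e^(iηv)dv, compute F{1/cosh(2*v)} pi/(2*cosh(pi*η/4))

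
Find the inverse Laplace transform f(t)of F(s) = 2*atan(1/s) 2*sin(t)/t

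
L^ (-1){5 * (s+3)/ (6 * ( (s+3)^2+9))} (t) 5 * exp (-3 * t) * cos (3 * t)/6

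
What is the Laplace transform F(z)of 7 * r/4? 7/(4 * z^2)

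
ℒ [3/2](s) 3/(2*s)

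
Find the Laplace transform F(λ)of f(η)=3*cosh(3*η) 3*λ/(λ^2-9)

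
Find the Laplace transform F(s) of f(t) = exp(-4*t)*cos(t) (s + 4) /((s + 4) ^2 + 1) 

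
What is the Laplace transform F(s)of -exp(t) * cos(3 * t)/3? (1 - s)/(3 * ((s - 1)^2 + 9))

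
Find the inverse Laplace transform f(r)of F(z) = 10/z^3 5 * r^2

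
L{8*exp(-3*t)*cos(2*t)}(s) 8*(s+3)/((s+3)^2+4)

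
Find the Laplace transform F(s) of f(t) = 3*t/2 3/(2*s^2) 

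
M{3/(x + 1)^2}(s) -3*pi*(s - 1)/sin(pi*s)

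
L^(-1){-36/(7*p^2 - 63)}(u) -12*sinh(3*u)/7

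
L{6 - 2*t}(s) 6/s - 2/s^2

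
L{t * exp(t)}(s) (s - 1)^(-2)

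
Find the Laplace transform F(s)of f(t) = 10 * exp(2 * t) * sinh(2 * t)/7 20/(7 * s * (s - 4))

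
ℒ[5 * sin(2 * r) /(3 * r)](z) 5 * atan(2/z) /3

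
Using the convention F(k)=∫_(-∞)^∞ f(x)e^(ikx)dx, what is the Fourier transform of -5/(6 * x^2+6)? -5 * pi * exp(-Abs(k))/6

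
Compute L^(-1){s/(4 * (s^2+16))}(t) cos(4 * t)/4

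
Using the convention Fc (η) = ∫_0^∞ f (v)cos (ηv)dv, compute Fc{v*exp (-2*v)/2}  (4 - η^2)/ (2*(η^2+4)^2)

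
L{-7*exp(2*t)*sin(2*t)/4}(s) -7/(2*(s - 2)^2 + 8)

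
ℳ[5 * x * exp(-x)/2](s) 5 * gamma(s + 1)/2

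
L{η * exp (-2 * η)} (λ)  (λ + 2)^ (-2)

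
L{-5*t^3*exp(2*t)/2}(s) -15/(s - 2)^4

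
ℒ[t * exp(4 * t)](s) (s - 4)^(-2)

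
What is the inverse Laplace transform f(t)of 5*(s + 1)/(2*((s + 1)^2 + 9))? 5*exp(-t)*cos(3*t)/2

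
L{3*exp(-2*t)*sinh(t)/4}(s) 3/(4*((s + 2)^2 - 1))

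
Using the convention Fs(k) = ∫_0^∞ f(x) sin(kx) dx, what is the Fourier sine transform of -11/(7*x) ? -11*pi/14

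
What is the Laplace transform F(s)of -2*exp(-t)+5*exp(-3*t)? 5/(s+3) - 2/(s+1)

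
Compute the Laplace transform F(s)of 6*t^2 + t 12/s^3 + s^(-2)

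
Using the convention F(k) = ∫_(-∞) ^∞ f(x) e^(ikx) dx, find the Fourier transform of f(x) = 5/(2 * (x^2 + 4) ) 5 * pi * exp(-2 * Abs(k) ) /4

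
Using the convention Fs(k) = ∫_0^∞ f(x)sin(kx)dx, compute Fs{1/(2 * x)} pi/4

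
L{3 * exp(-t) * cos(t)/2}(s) 3 * (s+1)/(2 * ((s+1)^2+1))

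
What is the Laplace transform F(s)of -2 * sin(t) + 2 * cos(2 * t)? 2 * s/(s^2 + 4) - 2/(s^2 + 1)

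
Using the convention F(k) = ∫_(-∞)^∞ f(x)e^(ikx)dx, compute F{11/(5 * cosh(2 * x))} 11 * pi/(10 * cosh(pi * k/4))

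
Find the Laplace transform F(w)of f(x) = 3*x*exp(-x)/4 3/(4*(w + 1)^2)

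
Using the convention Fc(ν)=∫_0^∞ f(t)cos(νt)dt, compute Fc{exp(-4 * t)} 4/(ν^2+16)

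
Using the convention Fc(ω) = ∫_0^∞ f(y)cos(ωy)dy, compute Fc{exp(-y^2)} sqrt(pi) * exp(-ω^2/4)/2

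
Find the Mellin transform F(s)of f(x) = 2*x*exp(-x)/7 2*gamma(s + 1)/7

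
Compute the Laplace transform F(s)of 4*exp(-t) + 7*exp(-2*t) 7/(s + 2) + 4/(s + 1)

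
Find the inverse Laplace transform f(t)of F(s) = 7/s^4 7*t^3/6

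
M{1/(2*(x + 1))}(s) pi*csc(pi*s)/2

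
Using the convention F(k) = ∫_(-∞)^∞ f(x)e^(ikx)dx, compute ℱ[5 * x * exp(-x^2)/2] 5 * I * sqrt(pi) * k * exp(-k^2/4)/4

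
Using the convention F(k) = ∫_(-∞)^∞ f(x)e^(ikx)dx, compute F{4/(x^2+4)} 2 * pi * exp(-2 * Abs(k))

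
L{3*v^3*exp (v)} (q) 18/ (q - 1)^4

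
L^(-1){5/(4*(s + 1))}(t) 5*exp(-t)/4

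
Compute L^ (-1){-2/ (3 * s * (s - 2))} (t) -2 * exp (t) * sinh (t)/3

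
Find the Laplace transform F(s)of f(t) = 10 10/s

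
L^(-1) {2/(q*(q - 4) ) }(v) exp(2*v)*sinh(2*v) 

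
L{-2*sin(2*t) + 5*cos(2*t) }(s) 5*s/(s^2 + 4)-4/(s^2 + 4) 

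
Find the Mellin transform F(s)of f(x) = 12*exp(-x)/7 12*gamma(s)/7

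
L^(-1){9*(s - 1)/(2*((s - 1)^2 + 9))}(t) 9*exp(t)*cos(3*t)/2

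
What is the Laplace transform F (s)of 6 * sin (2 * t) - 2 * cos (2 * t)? 12/ (s^2 + 4) - 2 * s/ (s^2 + 4)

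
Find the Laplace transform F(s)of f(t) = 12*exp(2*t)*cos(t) 12*(s - 2)/((s - 2)^2 + 1)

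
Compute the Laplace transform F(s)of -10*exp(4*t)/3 -10/(3*s - 12)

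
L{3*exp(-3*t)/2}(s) 3/(2*(s + 3))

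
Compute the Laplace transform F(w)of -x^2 -2/w^3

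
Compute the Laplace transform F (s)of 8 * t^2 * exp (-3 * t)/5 16/ (5 * (s + 3)^3)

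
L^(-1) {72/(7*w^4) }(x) 12*x^3/7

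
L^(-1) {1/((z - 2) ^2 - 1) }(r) exp(2 * r) * sinh(r) 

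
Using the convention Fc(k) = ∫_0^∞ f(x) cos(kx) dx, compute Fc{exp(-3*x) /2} 3/(2*(k^2 + 9) ) 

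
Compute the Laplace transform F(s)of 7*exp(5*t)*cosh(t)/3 7*(s - 5)/(3*((s - 5)^2 - 1))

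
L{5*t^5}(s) 600/s^6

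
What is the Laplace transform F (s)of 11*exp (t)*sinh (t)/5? 11/ (5*s*(s - 2))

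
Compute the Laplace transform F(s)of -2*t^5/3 -80/s^6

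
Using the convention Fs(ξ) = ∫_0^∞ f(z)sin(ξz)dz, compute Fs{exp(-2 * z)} ξ/(ξ^2+4)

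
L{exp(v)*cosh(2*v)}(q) (q - 1)/((q - 1)^2 - 4)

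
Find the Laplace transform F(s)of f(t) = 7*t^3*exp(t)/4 21/(2*(s - 1)^4)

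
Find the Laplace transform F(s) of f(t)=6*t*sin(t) 12*s/(s^2 + 1) ^2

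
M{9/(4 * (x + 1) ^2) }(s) -9 * pi * (s - 1) /(4 * sin(pi * s) ) 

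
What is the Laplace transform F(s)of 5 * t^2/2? 5/s^3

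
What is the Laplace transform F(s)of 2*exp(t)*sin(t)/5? 2/(5*((s - 1)^2 + 1))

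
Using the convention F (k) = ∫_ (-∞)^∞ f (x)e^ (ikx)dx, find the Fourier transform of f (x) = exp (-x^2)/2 sqrt (pi)*exp (-k^2/4)/2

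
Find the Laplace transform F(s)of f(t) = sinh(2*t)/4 1/(2*(s^2-4))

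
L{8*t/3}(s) 8/(3*s^2)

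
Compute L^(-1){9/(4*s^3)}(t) 9*t^2/8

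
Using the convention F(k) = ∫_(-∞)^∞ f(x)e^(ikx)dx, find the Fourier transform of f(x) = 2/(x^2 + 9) 2*pi*exp(-3*Abs(k))/3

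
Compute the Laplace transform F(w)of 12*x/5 12/(5*w^2)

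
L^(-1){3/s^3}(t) 3 * t^2/2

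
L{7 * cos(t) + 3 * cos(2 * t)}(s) 7 * s/(s^2 + 1) + 3 * s/(s^2 + 4)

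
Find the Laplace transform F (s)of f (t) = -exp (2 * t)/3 -1/ (3 * s - 6)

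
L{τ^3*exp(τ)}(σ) 6/(σ - 1)^4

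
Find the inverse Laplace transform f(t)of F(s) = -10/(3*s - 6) -10*exp(2*t)/3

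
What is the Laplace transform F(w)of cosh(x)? w/(w^2 - 1)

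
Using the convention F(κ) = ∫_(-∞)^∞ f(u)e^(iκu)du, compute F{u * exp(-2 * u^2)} sqrt(2) * I * sqrt(pi) * κ * exp(-κ^2/8)/8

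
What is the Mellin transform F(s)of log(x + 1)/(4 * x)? -pi * csc(pi * s)/(4 * s - 4)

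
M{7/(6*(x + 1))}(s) 7*pi*csc(pi*s)/6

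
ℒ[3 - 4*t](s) 3/s - 4/s^2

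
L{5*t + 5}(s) 5/s^2 + 5/s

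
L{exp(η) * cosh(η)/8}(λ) (λ - 1)/(8 * λ * (λ - 2))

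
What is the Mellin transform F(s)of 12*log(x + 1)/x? -12*pi*csc(pi*s)/(s - 1)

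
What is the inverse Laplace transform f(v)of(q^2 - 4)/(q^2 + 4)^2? v*cos(2*v)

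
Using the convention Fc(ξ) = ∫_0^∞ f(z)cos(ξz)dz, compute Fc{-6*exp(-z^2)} -3*sqrt(pi)*exp(-ξ^2/4)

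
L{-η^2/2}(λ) -1/λ^3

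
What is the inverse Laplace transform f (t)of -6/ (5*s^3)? -3*t^2/5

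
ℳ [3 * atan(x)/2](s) -3 * pi * sec(pi * s/2)/(4 * s)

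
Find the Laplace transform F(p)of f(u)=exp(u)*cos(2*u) (p - 1)/((p - 1)^2+4)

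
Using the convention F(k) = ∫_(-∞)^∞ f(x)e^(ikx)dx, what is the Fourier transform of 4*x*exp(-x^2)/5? 2*I*sqrt(pi)*k*exp(-k^2/4)/5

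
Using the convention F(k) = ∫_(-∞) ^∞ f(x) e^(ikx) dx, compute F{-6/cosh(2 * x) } -3 * pi/cosh(pi * k/4) 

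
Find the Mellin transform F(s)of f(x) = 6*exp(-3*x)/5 6*gamma(s)/(5*3^s)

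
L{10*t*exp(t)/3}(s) 10/(3*(s - 1)^2)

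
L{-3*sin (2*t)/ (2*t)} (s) -3*atan (2/s)/2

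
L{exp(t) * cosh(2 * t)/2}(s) (s - 1)/(2 * ((s - 1)^2 - 4))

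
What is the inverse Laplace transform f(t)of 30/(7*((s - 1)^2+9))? 10*exp(t)*sin(3*t)/7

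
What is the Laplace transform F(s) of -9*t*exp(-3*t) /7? -9/(7*(s + 3) ^2) 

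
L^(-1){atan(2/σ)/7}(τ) sin(2*τ)/(7*τ)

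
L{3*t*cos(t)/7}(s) 3*(s^2 - 1)/(7*(s^2 + 1)^2)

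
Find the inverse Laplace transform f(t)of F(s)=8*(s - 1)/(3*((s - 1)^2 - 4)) 8*exp(t)*cosh(2*t)/3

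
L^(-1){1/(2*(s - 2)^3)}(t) t^2*exp(2*t)/4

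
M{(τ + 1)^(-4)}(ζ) gamma(ζ)*gamma(4 - ζ)/6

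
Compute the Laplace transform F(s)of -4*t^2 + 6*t 6/s^2 - 8/s^3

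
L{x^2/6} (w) 1/ (3 * w^3)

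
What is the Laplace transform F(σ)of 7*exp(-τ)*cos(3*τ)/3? 7*(σ + 1)/(3*((σ + 1)^2 + 9))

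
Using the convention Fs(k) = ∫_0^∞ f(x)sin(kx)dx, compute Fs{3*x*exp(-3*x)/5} 18*k/(5*(k^2 + 9)^2)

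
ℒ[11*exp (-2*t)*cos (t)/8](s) 11*(s+2)/ (8*( (s+2)^2+1))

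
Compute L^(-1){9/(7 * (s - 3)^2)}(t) 9 * t * exp(3 * t)/7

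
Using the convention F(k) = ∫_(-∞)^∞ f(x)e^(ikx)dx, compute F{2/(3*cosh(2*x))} pi/(3*cosh(pi*k/4))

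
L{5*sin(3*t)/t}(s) 5*atan(3/s)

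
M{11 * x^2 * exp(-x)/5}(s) 11 * gamma(s + 2)/5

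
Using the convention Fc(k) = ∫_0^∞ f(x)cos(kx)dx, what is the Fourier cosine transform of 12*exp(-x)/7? 12/(7*(k^2 + 1))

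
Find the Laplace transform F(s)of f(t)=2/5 2/(5*s)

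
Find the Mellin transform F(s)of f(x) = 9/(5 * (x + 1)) 9 * pi * csc(pi * s)/5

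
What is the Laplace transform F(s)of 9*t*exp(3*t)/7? 9/(7*(s - 3)^2)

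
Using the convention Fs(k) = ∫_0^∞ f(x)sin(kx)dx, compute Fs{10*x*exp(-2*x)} 40*k/(k^2+4)^2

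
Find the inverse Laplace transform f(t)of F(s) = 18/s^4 3*t^3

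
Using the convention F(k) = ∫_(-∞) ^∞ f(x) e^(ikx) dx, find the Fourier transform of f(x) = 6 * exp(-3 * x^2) 2 * sqrt(3) * sqrt(pi) * exp(-k^2/12) 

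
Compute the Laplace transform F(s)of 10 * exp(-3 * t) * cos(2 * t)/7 10 * (s+3)/(7 * ((s+3)^2+4))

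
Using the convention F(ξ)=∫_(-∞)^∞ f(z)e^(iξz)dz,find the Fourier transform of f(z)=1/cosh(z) pi/cosh(pi*ξ/2)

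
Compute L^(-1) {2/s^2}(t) 2*t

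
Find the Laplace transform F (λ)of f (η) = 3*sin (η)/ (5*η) 3*atan (1/λ)/5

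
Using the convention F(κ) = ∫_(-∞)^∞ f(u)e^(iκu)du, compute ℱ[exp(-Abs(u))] 2/(κ^2 + 1)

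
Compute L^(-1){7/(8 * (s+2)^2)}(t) 7 * t * exp(-2 * t)/8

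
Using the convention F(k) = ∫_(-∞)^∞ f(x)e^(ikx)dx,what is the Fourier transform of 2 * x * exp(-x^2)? I * sqrt(pi) * k * exp(-k^2/4)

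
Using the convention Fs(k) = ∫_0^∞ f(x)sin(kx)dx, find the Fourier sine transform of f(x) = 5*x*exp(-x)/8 5*k/(4*(k^2 + 1)^2)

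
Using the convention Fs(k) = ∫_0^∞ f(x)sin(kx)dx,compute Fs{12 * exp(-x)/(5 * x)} 12 * atan(k)/5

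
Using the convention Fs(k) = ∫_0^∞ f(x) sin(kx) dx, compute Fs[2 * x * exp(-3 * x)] 12 * k/(k^2 + 9) ^2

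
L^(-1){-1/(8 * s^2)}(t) -t/8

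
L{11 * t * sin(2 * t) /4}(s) 11 * s/(s^2 + 4) ^2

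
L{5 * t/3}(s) 5/(3 * s^2)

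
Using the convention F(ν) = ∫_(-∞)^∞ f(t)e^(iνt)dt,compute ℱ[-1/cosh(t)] -pi/cosh(pi * ν/2)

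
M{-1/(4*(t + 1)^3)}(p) -pi*(p - 2)*(p - 1)/(8*sin(pi*p))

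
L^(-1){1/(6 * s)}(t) 1/6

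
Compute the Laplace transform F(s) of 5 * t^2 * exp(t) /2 5/(s - 1) ^3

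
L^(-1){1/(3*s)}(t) 1/3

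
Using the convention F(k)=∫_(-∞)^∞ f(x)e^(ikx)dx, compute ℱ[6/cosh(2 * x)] 3 * pi/cosh(pi * k/4)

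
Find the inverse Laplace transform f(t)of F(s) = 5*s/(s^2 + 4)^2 5*t*sin(2*t)/4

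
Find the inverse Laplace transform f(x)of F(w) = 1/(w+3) exp(-3*x)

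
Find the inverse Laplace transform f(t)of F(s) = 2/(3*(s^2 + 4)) sin(2*t)/3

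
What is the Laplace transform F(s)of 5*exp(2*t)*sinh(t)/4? 5/(4*((s - 2)^2 - 1))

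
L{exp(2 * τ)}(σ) 1/(σ - 2)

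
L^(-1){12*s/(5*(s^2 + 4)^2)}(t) 3*t*sin(2*t)/5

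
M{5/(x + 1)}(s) 5*pi*csc(pi*s)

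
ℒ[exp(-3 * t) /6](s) 1/(6 * (s+3) ) 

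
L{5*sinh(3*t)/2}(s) 15/(2*(s^2 - 9))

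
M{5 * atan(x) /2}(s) -5 * pi * sec(pi * s/2) /(4 * s) 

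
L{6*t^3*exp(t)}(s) 36/(s - 1)^4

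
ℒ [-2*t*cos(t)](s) 2*(1 - s^2)/(s^2+1)^2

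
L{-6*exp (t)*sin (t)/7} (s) -6/ (7*(s - 1)^2 + 7)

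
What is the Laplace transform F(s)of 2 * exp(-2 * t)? 2/(s + 2)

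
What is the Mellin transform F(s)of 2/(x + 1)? 2*pi*csc(pi*s)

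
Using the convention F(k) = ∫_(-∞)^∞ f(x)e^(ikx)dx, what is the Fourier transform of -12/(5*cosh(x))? -12*pi/(5*cosh(pi*k/2))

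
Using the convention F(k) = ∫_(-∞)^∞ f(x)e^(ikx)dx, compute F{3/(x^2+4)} 3 * pi * exp(-2 * Abs(k))/2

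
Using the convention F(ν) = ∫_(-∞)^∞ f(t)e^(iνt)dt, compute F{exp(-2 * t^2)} sqrt(2) * sqrt(pi) * exp(-ν^2/8)/2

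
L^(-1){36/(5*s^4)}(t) 6*t^3/5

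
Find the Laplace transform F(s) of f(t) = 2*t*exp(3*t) 2/(s - 3) ^2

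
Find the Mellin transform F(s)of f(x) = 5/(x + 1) 5 * pi * csc(pi * s)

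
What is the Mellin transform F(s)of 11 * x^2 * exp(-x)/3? 11 * gamma(s + 2)/3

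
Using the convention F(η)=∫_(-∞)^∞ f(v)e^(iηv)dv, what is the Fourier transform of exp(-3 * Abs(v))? 6/(η^2+9)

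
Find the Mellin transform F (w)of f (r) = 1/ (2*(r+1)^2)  (-pi*w+pi)/ (2*sin (pi*w))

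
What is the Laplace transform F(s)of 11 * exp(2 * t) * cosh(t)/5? 11 * (s - 2)/(5 * ((s - 2)^2 - 1))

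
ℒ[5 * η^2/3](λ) 10/(3 * λ^3)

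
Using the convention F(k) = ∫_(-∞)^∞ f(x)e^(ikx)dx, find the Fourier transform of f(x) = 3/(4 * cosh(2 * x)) 3 * pi/(8 * cosh(pi * k/4))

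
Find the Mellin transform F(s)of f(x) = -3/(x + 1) -3*pi*csc(pi*s)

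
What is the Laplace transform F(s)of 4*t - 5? 4/s^2 - 5/s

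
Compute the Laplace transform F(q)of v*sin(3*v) 6*q/(q^2 + 9)^2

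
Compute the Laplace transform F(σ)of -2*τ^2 -4/σ^3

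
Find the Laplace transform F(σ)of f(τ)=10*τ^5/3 400/σ^6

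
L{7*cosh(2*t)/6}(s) 7*s/(6*(s^2-4))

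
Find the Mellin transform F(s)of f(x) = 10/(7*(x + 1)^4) 5*gamma(s)*gamma(4 - s)/21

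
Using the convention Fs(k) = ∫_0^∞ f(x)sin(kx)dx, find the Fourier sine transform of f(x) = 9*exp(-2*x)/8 9*k/(8*(k^2 + 4))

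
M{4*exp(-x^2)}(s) 2*gamma(s/2)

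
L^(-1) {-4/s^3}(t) -2 * t^2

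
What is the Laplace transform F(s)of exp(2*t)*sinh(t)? 1/((s - 2)^2-1)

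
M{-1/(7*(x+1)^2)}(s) pi*(s - 1)/(7*sin(pi*s))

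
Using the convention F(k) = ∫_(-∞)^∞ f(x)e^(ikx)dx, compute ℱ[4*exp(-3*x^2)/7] 4*sqrt(3)*sqrt(pi)*exp(-k^2/12)/21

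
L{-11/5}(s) -11/(5 * s)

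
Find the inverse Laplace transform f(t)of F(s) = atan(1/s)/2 sin(t)/(2 * t)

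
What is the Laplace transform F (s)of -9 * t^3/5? -54/ (5 * s^4)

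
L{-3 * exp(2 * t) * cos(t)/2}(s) 3 * (2 - s)/(2 * ((s - 2)^2 + 1))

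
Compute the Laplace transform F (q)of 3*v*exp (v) 3/ (q - 1)^2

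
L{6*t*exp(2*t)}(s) 6/(s - 2)^2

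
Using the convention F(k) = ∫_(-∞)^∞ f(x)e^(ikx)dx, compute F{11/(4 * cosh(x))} 11 * pi/(4 * cosh(pi * k/2))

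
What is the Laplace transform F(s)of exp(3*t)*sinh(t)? 1/((s - 3)^2 - 1)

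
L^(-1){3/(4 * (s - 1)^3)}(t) 3 * t^2 * exp(t)/8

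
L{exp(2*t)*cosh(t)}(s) (s - 2)/((s - 2)^2 - 1)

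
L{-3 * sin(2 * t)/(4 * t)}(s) -3 * atan(2/s)/4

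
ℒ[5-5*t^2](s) 5/s - 10/s^3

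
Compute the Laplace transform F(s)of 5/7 5/(7*s)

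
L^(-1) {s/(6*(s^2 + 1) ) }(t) cos(t) /6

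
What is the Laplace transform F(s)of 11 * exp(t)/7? 11/(7 * (s - 1))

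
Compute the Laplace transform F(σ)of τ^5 120/σ^6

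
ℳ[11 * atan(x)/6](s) -11 * pi * sec(pi * s/2)/(12 * s)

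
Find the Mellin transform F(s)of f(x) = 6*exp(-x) 6*gamma(s)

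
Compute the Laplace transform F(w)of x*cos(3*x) (w^2 - 9)/(w^2 + 9)^2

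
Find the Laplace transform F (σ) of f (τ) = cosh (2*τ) σ/ (σ^2-4) 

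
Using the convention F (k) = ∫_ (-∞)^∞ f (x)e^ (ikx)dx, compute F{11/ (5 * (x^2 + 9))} 11 * pi * exp (-3 * Abs (k))/15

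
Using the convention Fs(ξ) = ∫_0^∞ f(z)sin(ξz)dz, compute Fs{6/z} 3 * pi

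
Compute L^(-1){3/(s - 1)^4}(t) t^3*exp(t)/2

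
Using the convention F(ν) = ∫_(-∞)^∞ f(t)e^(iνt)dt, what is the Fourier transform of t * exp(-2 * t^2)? sqrt(2) * I * sqrt(pi) * ν * exp(-ν^2/8)/8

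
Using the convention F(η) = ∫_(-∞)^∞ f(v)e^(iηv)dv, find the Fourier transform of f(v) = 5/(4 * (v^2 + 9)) 5 * pi * exp(-3 * Abs(η))/12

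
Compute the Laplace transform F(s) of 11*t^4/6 44/s^5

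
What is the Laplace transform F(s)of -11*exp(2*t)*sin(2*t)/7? -22/(7*(s - 2)^2 + 28)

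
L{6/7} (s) 6/ (7*s)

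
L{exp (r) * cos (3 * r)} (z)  (z - 1)/ ( (z - 1)^2 + 9)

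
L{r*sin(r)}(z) 2*z/(z^2+1)^2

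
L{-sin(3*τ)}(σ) -3/(σ^2 + 9)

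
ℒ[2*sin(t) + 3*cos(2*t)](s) 3*s/(s^2 + 4) + 2/(s^2 + 1)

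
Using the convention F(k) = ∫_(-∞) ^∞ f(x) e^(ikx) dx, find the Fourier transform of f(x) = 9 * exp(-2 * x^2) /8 9 * sqrt(2) * sqrt(pi) * exp(-k^2/8) /16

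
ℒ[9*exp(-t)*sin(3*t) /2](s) 27/(2*((s + 1) ^2 + 9) ) 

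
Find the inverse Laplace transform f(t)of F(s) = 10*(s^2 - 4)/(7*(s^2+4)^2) 10*t*cos(2*t)/7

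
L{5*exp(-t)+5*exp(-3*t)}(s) 5/(s+3)+5/(s+1)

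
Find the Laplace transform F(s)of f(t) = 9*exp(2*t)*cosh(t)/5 9*(s - 2)/(5*((s - 2)^2-1))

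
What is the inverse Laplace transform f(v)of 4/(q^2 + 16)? sin(4*v)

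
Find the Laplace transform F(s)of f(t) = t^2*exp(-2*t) 2/(s + 2)^3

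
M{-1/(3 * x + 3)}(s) -pi * csc(pi * s)/3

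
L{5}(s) 5/s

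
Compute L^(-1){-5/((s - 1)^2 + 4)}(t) -5 * exp(t) * sin(2 * t)/2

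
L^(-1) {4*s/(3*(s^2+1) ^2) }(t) 2*t*sin(t) /3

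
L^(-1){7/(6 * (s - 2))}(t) 7 * exp(2 * t)/6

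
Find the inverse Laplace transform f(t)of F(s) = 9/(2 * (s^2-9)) 3 * sinh(3 * t)/2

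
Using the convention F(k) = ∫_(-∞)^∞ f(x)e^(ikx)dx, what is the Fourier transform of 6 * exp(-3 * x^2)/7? 2 * sqrt(3) * sqrt(pi) * exp(-k^2/12)/7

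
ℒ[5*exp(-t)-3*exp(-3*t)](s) 5/(s+1)-3/(s+3)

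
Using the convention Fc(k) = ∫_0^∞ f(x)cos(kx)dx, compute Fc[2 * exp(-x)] 2/(k^2 + 1)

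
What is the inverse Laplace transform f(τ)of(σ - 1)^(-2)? τ * exp(τ)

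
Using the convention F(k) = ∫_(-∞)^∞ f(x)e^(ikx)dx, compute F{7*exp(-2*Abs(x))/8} 7/(2*(k^2 + 4))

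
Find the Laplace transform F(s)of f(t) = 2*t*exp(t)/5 2/(5*(s - 1)^2)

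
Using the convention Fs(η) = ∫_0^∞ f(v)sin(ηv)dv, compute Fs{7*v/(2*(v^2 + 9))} 7*pi*exp(-3*η)/4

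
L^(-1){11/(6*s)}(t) 11/6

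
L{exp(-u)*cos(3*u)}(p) (p + 1)/((p + 1)^2 + 9)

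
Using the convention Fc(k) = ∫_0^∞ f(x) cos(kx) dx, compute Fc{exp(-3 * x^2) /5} sqrt(3) * sqrt(pi) * exp(-k^2/12) /30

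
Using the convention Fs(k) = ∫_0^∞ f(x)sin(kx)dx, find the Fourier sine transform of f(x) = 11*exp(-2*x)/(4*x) 11*atan(k/2)/4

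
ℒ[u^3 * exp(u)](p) 6/(p - 1)^4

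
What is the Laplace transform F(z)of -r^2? -2/z^3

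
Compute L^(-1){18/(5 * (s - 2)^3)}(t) 9 * t^2 * exp(2 * t)/5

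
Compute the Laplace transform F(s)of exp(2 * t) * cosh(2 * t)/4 (s - 2)/(4 * s * (s - 4))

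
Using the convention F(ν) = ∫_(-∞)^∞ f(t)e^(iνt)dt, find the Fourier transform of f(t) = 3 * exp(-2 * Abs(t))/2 6/(ν^2 + 4)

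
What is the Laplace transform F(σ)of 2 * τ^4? 48/σ^5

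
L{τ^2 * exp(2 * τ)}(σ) 2/(σ - 2)^3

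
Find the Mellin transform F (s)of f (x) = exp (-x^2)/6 gamma (s/2)/12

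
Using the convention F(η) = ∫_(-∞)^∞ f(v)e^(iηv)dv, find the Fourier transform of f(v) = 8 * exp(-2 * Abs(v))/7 32/(7 * (η^2 + 4))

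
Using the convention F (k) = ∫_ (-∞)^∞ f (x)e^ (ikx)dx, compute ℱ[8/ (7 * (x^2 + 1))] 8 * pi * exp (-Abs (k))/7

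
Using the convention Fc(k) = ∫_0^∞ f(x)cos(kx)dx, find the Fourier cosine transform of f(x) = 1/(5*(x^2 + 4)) pi*exp(-2*k)/20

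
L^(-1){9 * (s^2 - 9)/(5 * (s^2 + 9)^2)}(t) 9 * t * cos(3 * t)/5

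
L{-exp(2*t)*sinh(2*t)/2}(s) -1/(s*(s - 4))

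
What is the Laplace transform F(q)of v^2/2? q^(-3)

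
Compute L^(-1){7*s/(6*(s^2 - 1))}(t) 7*cosh(t)/6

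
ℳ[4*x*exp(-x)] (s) 4*gamma(s + 1)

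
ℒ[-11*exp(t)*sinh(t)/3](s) -11/(3*s*(s - 2))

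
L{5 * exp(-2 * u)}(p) 5/(p + 2)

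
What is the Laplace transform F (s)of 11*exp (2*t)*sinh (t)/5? 11/ (5*( (s - 2)^2 - 1))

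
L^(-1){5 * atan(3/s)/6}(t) 5 * sin(3 * t)/(6 * t)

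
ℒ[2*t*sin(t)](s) 4*s/(s^2 + 1)^2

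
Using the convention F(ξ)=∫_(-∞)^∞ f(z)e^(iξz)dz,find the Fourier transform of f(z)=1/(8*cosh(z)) pi/(8*cosh(pi*ξ/2))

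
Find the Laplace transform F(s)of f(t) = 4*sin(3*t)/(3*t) 4*atan(3/s)/3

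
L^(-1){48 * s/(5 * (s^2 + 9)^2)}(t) 8 * t * sin(3 * t)/5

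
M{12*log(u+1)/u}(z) -12*pi*csc(pi*z)/(z - 1)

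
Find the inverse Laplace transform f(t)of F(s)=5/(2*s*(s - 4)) 5*exp(2*t)*sinh(2*t)/4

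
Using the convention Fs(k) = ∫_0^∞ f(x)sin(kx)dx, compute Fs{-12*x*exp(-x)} -24*k/(k^2 + 1)^2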